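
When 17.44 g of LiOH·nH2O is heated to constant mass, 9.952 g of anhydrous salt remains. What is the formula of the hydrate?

Mass of water lost = 17.44 − 9.952 = 7.488 g → 7.488 / 18.02 = 0.4155 mol H2O
Molar mass of LiOH = 23.95 g/mol → mol LiOH = 9.952 / 23.95 = 0.4156
n = 0.4155 / 0.4156 = 1.00 ≈ 1 → LiOH·H2O

LiOH·H2O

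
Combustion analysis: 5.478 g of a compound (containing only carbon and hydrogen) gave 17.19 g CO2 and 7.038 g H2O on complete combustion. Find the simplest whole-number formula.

CH2

mol C = 17.19 / 44.01 = 0.3906; mass C = 0.3906 × 12.01 = 4.691 g
mol H = 2 × (7.038 / 18.02) = 0.7811; mass H = 0.7811 × 1.008 = 0.7874 g
Smallest is C at 0.3906 mol; normalising gives C 1.000, H 2.000
Ratio ≈ 1:2, so the empirical formula is CH2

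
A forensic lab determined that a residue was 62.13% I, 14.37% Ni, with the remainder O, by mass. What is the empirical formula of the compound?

Assume 100 g: 62.13 g I, 14.37 g Ni, 23.5 g O.
Moles — I: 62.13 / 126.90 = 0.4896 mol; Ni: 14.37 / 58.69 = 0.2448 mol; O: 23.5 / 16.00 = 1.469 mol
Divide by the smallest (0.2448 mol Ni): I 2.000, Ni 1.000, O 5.999
→ I2NiO6

I2NiO6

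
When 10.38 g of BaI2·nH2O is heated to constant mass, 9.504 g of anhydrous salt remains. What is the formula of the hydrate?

BaI2·2H2O

Mass of water lost = 10.38 − 9.504 = 0.876 g → 0.876 / 18.02 = 0.04861 mol H2O
Molar mass of BaI2 = 391.13 g/mol → mol BaI2 = 9.504 / 391.13 = 0.0243
n = 0.04861 / 0.0243 = 2.00 ≈ 2 → BaI2·2H2O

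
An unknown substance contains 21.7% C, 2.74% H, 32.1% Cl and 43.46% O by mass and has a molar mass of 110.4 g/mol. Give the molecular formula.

C2H3ClO3

Assume 100 g: 21.7 g C, 2.74 g H, 32.1 g Cl, 43.46 g O.
Moles — C: 21.7 / 12.01 = 1.807 mol; H: 2.74 / 1.008 = 2.718 mol; Cl: 32.1 / 35.45 = 0.9055 mol; O: 43.46 / 16.00 = 2.716 mol
Divide by the smallest (0.9055 mol Cl): C 1.995, H 3.002, Cl 1.000, O 3.000
→ C2H3ClO3
Empirical-formula mass = 110.49 g/mol
n = 110.4 / 110.49 = 1.00 ≈ 1
Molecular formula = empirical formula = C2H3ClO3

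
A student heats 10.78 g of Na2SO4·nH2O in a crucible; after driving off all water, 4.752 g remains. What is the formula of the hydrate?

Mass of water lost = 10.78 − 4.752 = 6.028 g → 6.028 / 18.02 = 0.3345 mol H2O
Molar mass of Na2SO4 = 142.05 g/mol → mol Na2SO4 = 4.752 / 142.05 = 0.03345
n = 0.3345 / 0.03345 = 10.00 ≈ 10 → Na2SO4·10H2O

Na2SO4·10H2O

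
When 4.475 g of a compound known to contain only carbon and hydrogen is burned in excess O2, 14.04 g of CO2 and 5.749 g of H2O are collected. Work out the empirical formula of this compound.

CH2

mol C = 14.04 / 44.01 = 0.3190; mass C = 0.3190 × 12.01 = 3.831 g
mol H = 2 × (5.749 / 18.02) = 0.6381; mass H = 0.6381 × 1.008 = 0.6432 g
Divide by the smallest (0.319 mol C): C 1.000, H 2.000
≈ 1:2 → CH2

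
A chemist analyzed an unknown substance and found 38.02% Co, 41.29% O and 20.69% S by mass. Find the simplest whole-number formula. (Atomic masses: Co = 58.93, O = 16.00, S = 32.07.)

CoO4S

Assume 100 g: 38.02 g Co, 41.29 g O, 20.69 g S.
n(Co) = 38.02/58.93 = 0.6452, n(O) = 41.29/16.00 = 2.581, n(S) = 20.69/32.07 = 0.6452
Smallest is S at 0.6452 mol; normalising gives Co 1.000, O 4.000, S 1.000
≈ 1:4:1 → CoO4S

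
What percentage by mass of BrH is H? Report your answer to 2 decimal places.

1.25%

Molar mass = 1(79.90) + 1(1.008) = 80.908 g/mol
Mass of H per mole = 1 × 1.008 = 1.008 g
% H = 1.008 / 80.908 × 100 = 1.25%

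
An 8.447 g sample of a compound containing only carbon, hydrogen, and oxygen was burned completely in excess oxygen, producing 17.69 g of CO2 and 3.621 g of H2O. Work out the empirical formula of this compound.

C2H2O

mol C = 17.69 / 44.01 = 0.4020; mass C = 0.4020 × 12.01 = 4.827 g
mol H = 2 × (3.621 / 18.02) = 0.4019; mass H = 0.4019 × 1.008 = 0.4051 g
mass O = 8.447 − (5.233) = 3.214 g → mol O = 0.2009
Smallest is O at 0.2009 mol; normalising gives C 2.001, H 2.000, O 1.000
→ C2H2O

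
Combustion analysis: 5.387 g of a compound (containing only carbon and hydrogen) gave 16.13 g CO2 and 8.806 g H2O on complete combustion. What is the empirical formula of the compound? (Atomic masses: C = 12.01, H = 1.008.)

mol C = 16.13 / 44.01 = 0.3665; mass C = 0.3665 × 12.01 = 4.402 g
mol H = 2 × (8.806 / 18.02) = 0.9774; mass H = 0.9774 × 1.008 = 0.9852 g
Smallest is C at 0.3665 mol; normalising gives C 1.000, H 2.667
×3: C 3.00, H 8.00 → C3H8

C3H8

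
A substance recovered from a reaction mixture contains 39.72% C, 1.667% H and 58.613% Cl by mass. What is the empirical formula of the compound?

Assume 100 g: 39.72 g C, 1.667 g H, 58.613 g Cl.
n(C) = 39.72/12.01 = 3.307, n(H) = 1.667/1.008 = 1.654, n(Cl) = 58.613/35.45 = 1.653
Smallest is Cl at 1.653 mol; normalising gives C 2.000, H 1.000, Cl 1.000
Ratio ≈ 2:1:1, so the empirical formula is C2HCl

C2HCl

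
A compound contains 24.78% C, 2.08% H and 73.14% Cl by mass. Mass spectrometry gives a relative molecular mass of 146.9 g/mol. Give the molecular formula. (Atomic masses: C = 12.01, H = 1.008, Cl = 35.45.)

C3H3Cl3

Assume 100 g: 24.78 g C, 2.08 g H, 73.14 g Cl.
Moles — C: 24.78 / 12.01 = 2.063 mol; H: 2.08 / 1.008 = 2.063 mol; Cl: 73.14 / 35.45 = 2.063 mol
Divide by the smallest (2.063 mol Cl): C 1.000, H 1.000, Cl 1.000
Ratio ≈ 1:1:1, so the empirical formula is CHCl
Empirical-formula mass = 48.47 g/mol
n = 146.9 / 48.47 = 3.03 ≈ 3
Molecular formula = (CHCl)×3 = C3H3Cl3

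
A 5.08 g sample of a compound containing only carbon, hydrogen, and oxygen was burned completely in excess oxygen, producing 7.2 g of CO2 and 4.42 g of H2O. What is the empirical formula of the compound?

CH3O

mol C = 7.2 / 44.01 = 0.1636; mass C = 0.1636 × 12.01 = 1.965 g
mol H = 2 × (4.42 / 18.02) = 0.4906; mass H = 0.4906 × 1.008 = 0.4945 g
mass O = 5.08 − (2.459) = 2.621 g → mol O = 0.1638
Smallest is C at 0.1636 mol; normalising gives C 1.000, H 2.999, O 1.001
Ratio ≈ 1:3:1, so the empirical formula is CH3O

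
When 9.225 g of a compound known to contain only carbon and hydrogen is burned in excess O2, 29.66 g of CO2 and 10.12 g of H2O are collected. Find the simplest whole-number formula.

C3H5

mol C = 29.66 / 44.01 = 0.6739; mass C = 0.6739 × 12.01 = 8.094 g
mol H = 2 × (10.12 / 18.02) = 1.123; mass H = 1.123 × 1.008 = 1.132 g
Divide by the smallest (0.6739 mol C): C 1.000, H 1.667
×3: C 3.00, H 5.00 → C3H5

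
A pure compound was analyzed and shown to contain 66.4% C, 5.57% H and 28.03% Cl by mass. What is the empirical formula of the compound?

C7H7Cl

Assume 100 g: 66.4 g C, 5.57 g H, 28.03 g Cl.
C: 66.4 g ÷ 12.01 g/mol = 5.529 mol
H: 5.57 g ÷ 1.008 g/mol = 5.526 mol
Cl: 28.03 g ÷ 35.45 g/mol = 0.7907 mol
Ratios (÷ 0.7907): C 6.992, H 6.989, Cl 1.000
≈ 7:7:1 → C7H7Cl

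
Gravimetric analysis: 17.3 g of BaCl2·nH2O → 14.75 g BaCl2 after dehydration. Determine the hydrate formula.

BaCl2·2H2O

Mass of water lost = 17.3 − 14.75 = 2.55 g → 2.55 / 18.02 = 0.1415 mol H2O
Molar mass of BaCl2 = 208.23 g/mol → mol BaCl2 = 14.75 / 208.23 = 0.07084
n = 0.1415 / 0.07084 = 2.00 ≈ 2 → BaCl2·2H2O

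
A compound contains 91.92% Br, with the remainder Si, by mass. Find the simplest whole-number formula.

Br4Si

Assume 100 g: 91.92 g Br, 8.08 g Si.
Br: 91.92 g ÷ 79.90 g/mol = 1.15 mol
Si: 8.08 g ÷ 28.09 g/mol = 0.2876 mol
Ratios (÷ 0.2876): Br 3.999, Si 1.000
≈ 4:1 → Br4Si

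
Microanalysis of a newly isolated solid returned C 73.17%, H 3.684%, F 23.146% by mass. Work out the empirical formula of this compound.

Assume 100 g: 73.17 g C, 3.684 g H, 23.146 g F.
C: 73.17 g ÷ 12.01 g/mol = 6.092 mol
H: 3.684 g ÷ 1.008 g/mol = 3.655 mol
F: 23.146 g ÷ 19.00 g/mol = 1.218 mol
Ratios (÷ 1.218): C 5.001, H 3.000, F 1.000
≈ 5:3:1 → C5H3F

C5H3F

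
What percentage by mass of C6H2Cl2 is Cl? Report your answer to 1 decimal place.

48.9%

Molar mass = 6(12.01) + 2(1.008) + 2(35.45) = 144.976 g/mol
Mass of Cl per mole = 2 × 35.45 = 70.900 g
% Cl = 70.900 / 144.976 × 100 = 48.9%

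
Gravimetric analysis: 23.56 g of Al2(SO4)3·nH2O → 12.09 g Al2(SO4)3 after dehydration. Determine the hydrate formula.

Al2(SO4)3·18H2O

Mass of water lost = 23.56 − 12.09 = 11.47 g → 11.47 / 18.02 = 0.6365 mol H2O
Molar mass of Al2(SO4)3 = 342.17 g/mol → mol Al2(SO4)3 = 12.09 / 342.17 = 0.03533
n = 0.6365 / 0.03533 = 18.01 ≈ 18 → Al2(SO4)3·18H2O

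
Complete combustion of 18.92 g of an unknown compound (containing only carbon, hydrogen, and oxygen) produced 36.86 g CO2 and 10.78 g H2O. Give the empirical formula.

mol C = 36.86 / 44.01 = 0.8375; mass C = 0.8375 × 12.01 = 10.06 g
mol H = 2 × (10.78 / 18.02) = 1.196; mass H = 1.196 × 1.008 = 1.206 g
mass O = 18.92 − (11.26) = 7.655 g → mol O = 0.4784
Ratios (÷ 0.4784): C 1.751, H 2.501, O 1.000
Multiply by 4: C 7.00, H 10.00, O 4.00 → C7H10O4

C7H10O4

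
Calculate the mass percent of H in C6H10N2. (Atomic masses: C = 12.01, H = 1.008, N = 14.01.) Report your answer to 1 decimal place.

9.2%

Molar mass = 6(12.01) + 10(1.008) + 2(14.01) = 110.160 g/mol
Mass of H per mole = 10 × 1.008 = 10.080 g
% H = 10.080 / 110.160 × 100 = 9.2%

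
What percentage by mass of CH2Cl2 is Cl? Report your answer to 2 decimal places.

83.48%

Molar mass = 1(12.01) + 2(1.008) + 2(35.45) = 84.926 g/mol
Mass of Cl per mole = 2 × 35.45 = 70.900 g
% Cl = 70.900 / 84.926 × 100 = 83.48%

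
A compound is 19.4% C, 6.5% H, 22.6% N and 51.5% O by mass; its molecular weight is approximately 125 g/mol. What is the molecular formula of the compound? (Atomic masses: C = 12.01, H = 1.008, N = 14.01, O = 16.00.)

C2H8N2O4

Assume 100 g: 19.4 g C, 6.5 g H, 22.6 g N, 51.5 g O.
C: 19.4 g ÷ 12.01 g/mol = 1.615 mol
H: 6.5 g ÷ 1.008 g/mol = 6.448 mol
N: 22.6 g ÷ 14.01 g/mol = 1.613 mol
O: 51.5 g ÷ 16.00 g/mol = 3.219 mol
Smallest is N at 1.613 mol; normalising gives C 1.001, H 3.997, N 1.000, O 1.995
≈ 1:4:1:2 → CH4NO2
Empirical-formula mass = 62.05 g/mol
n = 125 / 62.05 = 2.01 ≈ 2
Molecular formula = (CH4NO2)×2 = C2H8N2O4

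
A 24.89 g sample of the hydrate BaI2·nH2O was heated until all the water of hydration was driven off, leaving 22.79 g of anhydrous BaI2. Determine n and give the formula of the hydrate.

BaI2·2H2O

Mass of water lost = 24.89 − 22.79 = 2.1 g → 2.1 / 18.02 = 0.1165 mol H2O
Molar mass of BaI2 = 391.13 g/mol → mol BaI2 = 22.79 / 391.13 = 0.05827
n = 0.1165 / 0.05827 = 2.00 ≈ 2 → BaI2·2H2O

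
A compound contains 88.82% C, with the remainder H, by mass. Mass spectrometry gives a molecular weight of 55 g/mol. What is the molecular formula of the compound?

C4H6

Assume 100 g: 88.82 g C, 11.18 g H.
C: 88.82 g ÷ 12.01 g/mol = 7.396 mol
H: 11.18 g ÷ 1.008 g/mol = 11.09 mol
Smallest is C at 7.396 mol; normalising gives C 1.000, H 1.500
×2: C 2.00, H 3.00 → C2H3
Empirical-formula mass = 27.04 g/mol
n = 55 / 27.04 = 2.03 ≈ 2
Molecular formula = (C2H3)×2 = C4H6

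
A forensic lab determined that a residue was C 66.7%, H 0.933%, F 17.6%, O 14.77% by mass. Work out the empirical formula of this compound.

C6HFO

Assume 100 g: 66.7 g C, 0.933 g H, 17.6 g F, 14.77 g O.
n(C) = 66.7/12.01 = 5.554, n(H) = 0.933/1.008 = 0.9256, n(F) = 17.6/19.00 = 0.9263, n(O) = 14.77/16.00 = 0.9231
Ratios (÷ 0.9231): C 6.016, H 1.003, F 1.003, O 1.000
→ C6HFO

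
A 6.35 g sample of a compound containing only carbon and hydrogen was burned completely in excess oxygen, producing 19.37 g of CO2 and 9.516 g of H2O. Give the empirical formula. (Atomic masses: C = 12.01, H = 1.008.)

C5H12

mol C = 19.37 / 44.01 = 0.4401; mass C = 0.4401 × 12.01 = 5.286 g
mol H = 2 × (9.516 / 18.02) = 1.056; mass H = 1.056 × 1.008 = 1.065 g
Ratios (÷ 0.4401): C 1.000, H 2.400
Scaling by 5: C 5.00, H 12.00 → C5H12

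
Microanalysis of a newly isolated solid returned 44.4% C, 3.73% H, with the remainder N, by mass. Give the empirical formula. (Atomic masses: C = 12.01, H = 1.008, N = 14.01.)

Assume 100 g: 44.4 g C, 3.73 g H, 51.87 g N.
C: 44.4 g ÷ 12.01 g/mol = 3.697 mol
H: 3.73 g ÷ 1.008 g/mol = 3.7 mol
N: 51.87 g ÷ 14.01 g/mol = 3.702 mol
Ratios (÷ 3.697): C 1.000, H 1.001, N 1.001
Ratio ≈ 1:1:1, so the empirical formula is CHN

CHN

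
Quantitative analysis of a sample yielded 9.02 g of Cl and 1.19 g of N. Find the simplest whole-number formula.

Cl3N

n(Cl) = 9.02/35.45 = 0.2544, n(N) = 1.19/14.01 = 0.08494
Ratios (÷ 0.08494): Cl 2.996, N 1.000
Ratio ≈ 3:1, so the empirical formula is Cl3N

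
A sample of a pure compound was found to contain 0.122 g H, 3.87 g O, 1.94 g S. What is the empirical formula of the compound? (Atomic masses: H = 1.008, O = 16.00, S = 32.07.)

H2O4S

Moles — H: 0.122 / 1.008 = 0.121 mol; O: 3.87 / 16.00 = 0.2419 mol; S: 1.94 / 32.07 = 0.06049 mol
Divide by the smallest (0.06049 mol S): H 2.001, O 3.998, S 1.000
Ratio ≈ 2:4:1, so the empirical formula is H2O4S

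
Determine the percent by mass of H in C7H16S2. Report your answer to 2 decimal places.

Molar mass = 7(12.01) + 16(1.008) + 2(32.07) = 164.338 g/mol
Mass of H per mole = 16 × 1.008 = 16.128 g
% H = 16.128 / 164.338 × 100 = 9.81%

9.81%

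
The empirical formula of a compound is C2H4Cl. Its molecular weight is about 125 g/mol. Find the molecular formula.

Empirical-formula mass = 63.50 g/mol
n = 125 / 63.50 = 1.97 ≈ 2
Molecular formula = (C2H4Cl)2 = C4H8Cl2

C4H8Cl2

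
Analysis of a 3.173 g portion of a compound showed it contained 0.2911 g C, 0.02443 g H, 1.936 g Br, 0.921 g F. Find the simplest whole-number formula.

C: 0.2911 g ÷ 12.01 g/mol = 0.02424 mol
H: 0.02443 g ÷ 1.008 g/mol = 0.02424 mol
Br: 1.936 g ÷ 79.90 g/mol = 0.02423 mol
F: 0.921 g ÷ 19.00 g/mol = 0.04847 mol
Divide by the smallest (0.02423 mol Br): C 1.000, H 1.000, Br 1.000, F 2.001
→ CHBrF2

CHBrF2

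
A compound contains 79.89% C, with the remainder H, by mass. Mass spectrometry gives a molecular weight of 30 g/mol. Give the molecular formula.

C2H6

Assume 100 g: 79.89 g C, 20.11 g H.
n(C) = 79.89/12.01 = 6.652, n(H) = 20.11/1.008 = 19.95
Divide by the smallest (6.652 mol C): C 1.000, H 2.999
→ CH3
Empirical-formula mass = 15.03 g/mol
n = 30 / 15.03 = 2.00 ≈ 2
Molecular formula = (CH3)×2 = C2H6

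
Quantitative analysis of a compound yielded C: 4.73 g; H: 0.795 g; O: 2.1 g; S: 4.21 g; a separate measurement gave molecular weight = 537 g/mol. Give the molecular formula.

n(C) = 4.73/12.01 = 0.3938, n(H) = 0.795/1.008 = 0.7887, n(O) = 2.1/16.00 = 0.1313, n(S) = 4.21/32.07 = 0.1313
Ratios (÷ 0.1313): C 3.001, H 6.009, O 1.000, S 1.000
≈ 3:6:1:1 → C3H6OS
Empirical-formula mass = 90.15 g/mol
n = 537 / 90.15 = 5.96 ≈ 6
Molecular formula = (C3H6OS)×6 = C18H36O6S6

C18H36O6S6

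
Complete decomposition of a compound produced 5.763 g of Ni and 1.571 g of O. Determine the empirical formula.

NiO

n(Ni) = 5.763/58.69 = 0.09819, n(O) = 1.571/16.00 = 0.09819
Ratios (÷ 0.09819): Ni 1.000, O 1.000
≈ 1:1 → NiO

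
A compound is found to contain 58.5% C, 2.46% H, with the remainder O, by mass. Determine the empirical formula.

C2HO

Assume 100 g: 58.5 g C, 2.46 g H, 39.04 g O.
n(C) = 58.5/12.01 = 4.871, n(H) = 2.46/1.008 = 2.44, n(O) = 39.04/16.00 = 2.44
Divide by the smallest (2.44 mol O): C 1.996, H 1.000, O 1.000
≈ 2:1:1 → C2HO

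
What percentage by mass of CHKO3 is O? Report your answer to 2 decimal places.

47.94%

Molar mass = 1(12.01) + 1(1.008) + 1(39.10) + 3(16.00) = 100.118 g/mol
Mass of O per mole = 3 × 16.00 = 48.000 g
% O = 48.000 / 100.118 × 100 = 47.94%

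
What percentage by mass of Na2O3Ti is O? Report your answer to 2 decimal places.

33.84%

Molar mass = 2(22.99) + 3(16.00) + 1(47.87) = 141.850 g/mol
Mass of O per mole = 3 × 16.00 = 48.000 g
% O = 48.000 / 141.850 × 100 = 33.84%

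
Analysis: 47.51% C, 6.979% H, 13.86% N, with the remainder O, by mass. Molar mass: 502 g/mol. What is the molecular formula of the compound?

Assume 100 g: 47.51 g C, 6.979 g H, 13.86 g N, 31.651 g O.
n(C) = 47.51/12.01 = 3.956, n(H) = 6.979/1.008 = 6.924, n(N) = 13.86/14.01 = 0.9893, n(O) = 31.651/16.00 = 1.978
Divide by the smallest (0.9893 mol N): C 3.999, H 6.999, N 1.000, O 2.000
Ratio ≈ 4:7:1:2, so the empirical formula is C4H7NO2
Empirical-formula mass = 101.11 g/mol
n = 502 / 101.11 = 4.97 ≈ 5
Molecular formula = (C4H7NO2)×5 = C20H35N5O10

C20H35N5O10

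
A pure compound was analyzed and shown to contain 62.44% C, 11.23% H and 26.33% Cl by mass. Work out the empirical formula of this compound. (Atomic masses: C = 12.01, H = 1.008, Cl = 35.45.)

C7H15Cl

Assume 100 g: 62.44 g C, 11.23 g H, 26.33 g Cl.
n(C) = 62.44/12.01 = 5.199, n(H) = 11.23/1.008 = 11.14, n(Cl) = 26.33/35.45 = 0.7427
Divide by the smallest (0.7427 mol Cl): C 7.000, H 15.000, Cl 1.000
Ratio ≈ 7:15:1, so the empirical formula is C7H15Cl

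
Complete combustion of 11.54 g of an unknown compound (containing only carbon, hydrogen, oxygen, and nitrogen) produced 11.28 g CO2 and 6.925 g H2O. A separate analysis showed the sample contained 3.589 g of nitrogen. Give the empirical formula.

CH3NO

mol C = 11.28 / 44.01 = 0.2563; mass C = 0.2563 × 12.01 = 3.078 g
mol H = 2 × (6.925 / 18.02) = 0.7686; mass H = 0.7686 × 1.008 = 0.7747 g
mol N = 3.589 / 14.01 = 0.2562
mass O = 11.54 − (7.442) = 4.098 g → mol O = 0.2561
Ratios (÷ 0.2561): C 1.001, H 3.001, N 1.000, O 1.000
≈ 1:3:1:1 → CH3NO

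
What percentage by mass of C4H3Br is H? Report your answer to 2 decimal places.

Molar mass = 4(12.01) + 3(1.008) + 1(79.90) = 130.964 g/mol
Mass of H per mole = 3 × 1.008 = 3.024 g
% H = 3.024 / 130.964 × 100 = 2.31%

2.31%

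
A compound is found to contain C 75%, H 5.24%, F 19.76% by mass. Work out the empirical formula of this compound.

Assume 100 g: 75 g C, 5.24 g H, 19.76 g F.
C: 75 g ÷ 12.01 g/mol = 6.245 mol
H: 5.24 g ÷ 1.008 g/mol = 5.198 mol
F: 19.76 g ÷ 19.00 g/mol = 1.04 mol
Smallest is F at 1.04 mol; normalising gives C 6.005, H 4.998, F 1.000
≈ 6:5:1 → C6H5F

C6H5F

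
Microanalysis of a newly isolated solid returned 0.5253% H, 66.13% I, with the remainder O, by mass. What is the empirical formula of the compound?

HIO4

Assume 100 g: 0.5253 g H, 66.13 g I, 33.345 g O.
Moles — H: 0.5253 / 1.008 = 0.5211 mol; I: 66.13 / 126.90 = 0.5211 mol; O: 33.345 / 16.00 = 2.084 mol
Ratios (÷ 0.5211): H 1.000, I 1.000, O 3.999
Ratio ≈ 1:1:4, so the empirical formula is HIO4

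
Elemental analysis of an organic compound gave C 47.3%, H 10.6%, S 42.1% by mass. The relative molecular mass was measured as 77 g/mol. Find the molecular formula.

C3H8S

Assume 100 g: 47.3 g C, 10.6 g H, 42.1 g S.
n(C) = 47.3/12.01 = 3.938, n(H) = 10.6/1.008 = 10.52, n(S) = 42.1/32.07 = 1.313
Ratios (÷ 1.313): C 3.000, H 8.011, S 1.000
≈ 3:8:1 → C3H8S
Empirical-formula mass = 76.16 g/mol
n = 77 / 76.16 = 1.01 ≈ 1
Molecular formula = empirical formula = C3H8S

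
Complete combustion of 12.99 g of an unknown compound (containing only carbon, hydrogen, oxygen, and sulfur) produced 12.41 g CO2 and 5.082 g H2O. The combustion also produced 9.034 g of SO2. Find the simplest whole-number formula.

mol C = 12.41 / 44.01 = 0.2820; mass C = 0.2820 × 12.01 = 3.387 g
mol H = 2 × (5.082 / 18.02) = 0.5640; mass H = 0.5640 × 1.008 = 0.5686 g
mol S = 9.034 / 64.07 = 0.1410; mass S = 4.522 g
mass O = 12.99 − (8.477) = 4.513 g → mol O = 0.2821
Divide by the smallest (0.141 mol S): C 2.000, H 4.000, O 2.000, S 1.000
Ratio ≈ 2:4:2:1, so the empirical formula is C2H4O2S

C2H4O2S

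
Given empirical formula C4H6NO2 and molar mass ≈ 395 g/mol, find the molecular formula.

Empirical-formula mass = 100.10 g/mol
n = 395 / 100.10 = 3.95 ≈ 4
Molecular formula = (C4H6NO2)4 = C16H24N4O8

C16H24N4O8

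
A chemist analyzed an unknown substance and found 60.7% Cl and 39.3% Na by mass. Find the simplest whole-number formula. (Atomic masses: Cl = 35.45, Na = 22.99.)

ClNa

Assume 100 g: 60.7 g Cl, 39.3 g Na.
Cl: 60.7 g ÷ 35.45 g/mol = 1.712 mol
Na: 39.3 g ÷ 22.99 g/mol = 1.709 mol
Smallest is Na at 1.709 mol; normalising gives Cl 1.002, Na 1.000
→ ClNa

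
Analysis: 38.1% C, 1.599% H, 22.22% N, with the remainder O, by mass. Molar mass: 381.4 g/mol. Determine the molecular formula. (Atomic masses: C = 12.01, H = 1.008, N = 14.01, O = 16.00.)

C12H6N6O9

Assume 100 g: 38.1 g C, 1.599 g H, 22.22 g N, 38.081 g O.
n(C) = 38.1/12.01 = 3.172, n(H) = 1.599/1.008 = 1.586, n(N) = 22.22/14.01 = 1.586, n(O) = 38.081/16.00 = 2.38
Smallest is N at 1.586 mol; normalising gives C 2.000, H 1.000, N 1.000, O 1.501
×2: C 4.00, H 2.00, N 2.00, O 3.00 → C4H2N2O3
Empirical-formula mass = 126.08 g/mol
n = 381.4 / 126.08 = 3.03 ≈ 3
Molecular formula = (C4H2N2O3)×3 = C12H6N6O9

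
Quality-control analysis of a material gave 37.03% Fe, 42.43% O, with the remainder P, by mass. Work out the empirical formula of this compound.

FeO4P

Assume 100 g: 37.03 g Fe, 42.43 g O, 20.54 g P.
Fe: 37.03 g ÷ 55.85 g/mol = 0.663 mol
O: 42.43 g ÷ 16.00 g/mol = 2.652 mol
P: 20.54 g ÷ 30.97 g/mol = 0.6632 mol
Smallest is Fe at 0.663 mol; normalising gives Fe 1.000, O 4.000, P 1.000
→ FeO4P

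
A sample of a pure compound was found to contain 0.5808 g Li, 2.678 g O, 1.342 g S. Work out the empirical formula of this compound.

n(Li) = 0.5808/6.94 = 0.08369, n(O) = 2.678/16.00 = 0.1674, n(S) = 1.342/32.07 = 0.04185
Divide by the smallest (0.04185 mol S): Li 2.000, O 4.000, S 1.000
→ Li2O4S

Li2O4S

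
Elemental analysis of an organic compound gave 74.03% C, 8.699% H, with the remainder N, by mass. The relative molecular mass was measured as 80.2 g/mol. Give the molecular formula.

C5H7N

Assume 100 g: 74.03 g C, 8.699 g H, 17.271 g N.
n(C) = 74.03/12.01 = 6.164, n(H) = 8.699/1.008 = 8.63, n(N) = 17.271/14.01 = 1.233
Divide by the smallest (1.233 mol N): C 5.000, H 7.001, N 1.000
≈ 5:7:1 → C5H7N
Empirical-formula mass = 81.12 g/mol
n = 80.2 / 81.12 = 0.99 ≈ 1
Molecular formula = empirical formula = C5H7N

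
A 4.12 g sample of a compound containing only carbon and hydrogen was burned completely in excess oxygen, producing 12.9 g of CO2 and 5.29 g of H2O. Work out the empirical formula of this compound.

mol C = 12.9 / 44.01 = 0.2931; mass C = 0.2931 × 12.01 = 3.520 g
mol H = 2 × (5.29 / 18.02) = 0.5871; mass H = 0.5871 × 1.008 = 0.5918 g
Divide by the smallest (0.2931 mol C): C 1.000, H 2.003
≈ 1:2 → CH2

CH2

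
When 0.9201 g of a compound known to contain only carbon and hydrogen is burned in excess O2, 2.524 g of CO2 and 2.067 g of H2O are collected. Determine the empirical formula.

CH4

mol C = 2.524 / 44.01 = 0.05735; mass C = 0.05735 × 12.01 = 0.6888 g
mol H = 2 × (2.067 / 18.02) = 0.2294; mass H = 0.2294 × 1.008 = 0.2312 g
Smallest is C at 0.05735 mol; normalising gives C 1.000, H 4.000
≈ 1:4 → CH4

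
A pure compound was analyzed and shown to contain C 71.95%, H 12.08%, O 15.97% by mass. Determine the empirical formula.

Assume 100 g: 71.95 g C, 12.08 g H, 15.97 g O.
n(C) = 71.95/12.01 = 5.991, n(H) = 12.08/1.008 = 11.98, n(O) = 15.97/16.00 = 0.9981
Ratios (÷ 0.9981): C 6.002, H 12.007, O 1.000
Ratio ≈ 6:12:1, so the empirical formula is C6H12O

C6H12O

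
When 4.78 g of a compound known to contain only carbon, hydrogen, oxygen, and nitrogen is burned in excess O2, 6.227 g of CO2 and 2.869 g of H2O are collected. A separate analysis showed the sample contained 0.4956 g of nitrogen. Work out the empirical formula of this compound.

C4H9NO4

mol C = 6.227 / 44.01 = 0.1415; mass C = 0.1415 × 12.01 = 1.699 g
mol H = 2 × (2.869 / 18.02) = 0.3184; mass H = 0.3184 × 1.008 = 0.3210 g
mol N = 0.4956 / 14.01 = 0.03537
mass O = 4.78 − (2.516) = 2.264 g → mol O = 0.1415
Smallest is N at 0.03537 mol; normalising gives C 4.000, H 9.001, N 1.000, O 4.000
Ratio ≈ 4:9:1:4, so the empirical formula is C4H9NO4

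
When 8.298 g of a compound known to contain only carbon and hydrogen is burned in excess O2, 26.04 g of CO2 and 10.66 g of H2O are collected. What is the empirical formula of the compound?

mol C = 26.04 / 44.01 = 0.5917; mass C = 0.5917 × 12.01 = 7.106 g
mol H = 2 × (10.66 / 18.02) = 1.183; mass H = 1.183 × 1.008 = 1.193 g
Divide by the smallest (0.5917 mol C): C 1.000, H 2.000
Ratio ≈ 1:2, so the empirical formula is CH2

CH2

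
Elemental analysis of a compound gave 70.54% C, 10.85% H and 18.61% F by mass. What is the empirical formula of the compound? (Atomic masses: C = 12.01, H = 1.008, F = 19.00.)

Assume 100 g: 70.54 g C, 10.85 g H, 18.61 g F.
n(C) = 70.54/12.01 = 5.873, n(H) = 10.85/1.008 = 10.76, n(F) = 18.61/19.00 = 0.9795
Divide by the smallest (0.9795 mol F): C 5.997, H 10.989, F 1.000
Ratio ≈ 6:11:1, so the empirical formula is C6H11F

C6H11F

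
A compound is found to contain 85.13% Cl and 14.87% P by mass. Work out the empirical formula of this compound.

Assume 100 g: 85.13 g Cl, 14.87 g P.
n(Cl) = 85.13/35.45 = 2.401, n(P) = 14.87/30.97 = 0.4801
Ratios (÷ 0.4801): Cl 5.001, P 1.000
≈ 5:1 → Cl5P

Cl5P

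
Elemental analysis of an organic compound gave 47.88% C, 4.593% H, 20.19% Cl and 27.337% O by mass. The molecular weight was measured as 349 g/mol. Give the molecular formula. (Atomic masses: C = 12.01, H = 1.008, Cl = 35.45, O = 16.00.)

Assume 100 g: 47.88 g C, 4.593 g H, 20.19 g Cl, 27.337 g O.
C: 47.88 g ÷ 12.01 g/mol = 3.987 mol
H: 4.593 g ÷ 1.008 g/mol = 4.557 mol
Cl: 20.19 g ÷ 35.45 g/mol = 0.5695 mol
O: 27.337 g ÷ 16.00 g/mol = 1.709 mol
Ratios (÷ 0.5695): C 7.000, H 8.000, Cl 1.000, O 3.000
→ C7H8ClO3
Empirical-formula mass = 175.58 g/mol
n = 349 / 175.58 = 1.99 ≈ 2
Molecular formula = (C7H8ClO3)×2 = C14H16Cl2O6

C14H16Cl2O6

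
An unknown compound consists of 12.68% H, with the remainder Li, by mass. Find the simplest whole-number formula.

HLi

Assume 100 g: 12.68 g H, 87.32 g Li.
n(H) = 12.68/1.008 = 12.58, n(Li) = 87.32/6.94 = 12.58
Divide by the smallest (12.58 mol H): H 1.000, Li 1.000
≈ 1:1 → HLi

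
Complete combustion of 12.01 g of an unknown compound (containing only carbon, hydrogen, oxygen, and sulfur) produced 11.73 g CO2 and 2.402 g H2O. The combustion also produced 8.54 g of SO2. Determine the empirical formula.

C2H2O2S

mol C = 11.73 / 44.01 = 0.2665; mass C = 0.2665 × 12.01 = 3.201 g
mol H = 2 × (2.402 / 18.02) = 0.2666; mass H = 0.2666 × 1.008 = 0.2687 g
mol S = 8.54 / 64.07 = 0.1333; mass S = 4.275 g
mass O = 12.01 − (7.744) = 4.266 g → mol O = 0.2666
Divide by the smallest (0.1333 mol S): C 2.000, H 2.000, O 2.000, S 1.000
Ratio ≈ 2:2:2:1, so the empirical formula is C2H2O2S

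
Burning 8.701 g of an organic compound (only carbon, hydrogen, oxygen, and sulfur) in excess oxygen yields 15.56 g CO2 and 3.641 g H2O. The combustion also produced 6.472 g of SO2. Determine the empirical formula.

mol C = 15.56 / 44.01 = 0.3536; mass C = 0.3536 × 12.01 = 4.246 g
mol H = 2 × (3.641 / 18.02) = 0.4041; mass H = 0.4041 × 1.008 = 0.4073 g
mol S = 6.472 / 64.07 = 0.1010; mass S = 3.240 g
mass O = 8.701 − (7.893) = 0.8079 g → mol O = 0.05049
Divide by the smallest (0.05049 mol O): C 7.002, H 8.003, O 1.000, S 2.000
Ratio ≈ 7:8:1:2, so the empirical formula is C7H8OS2

C7H8OS2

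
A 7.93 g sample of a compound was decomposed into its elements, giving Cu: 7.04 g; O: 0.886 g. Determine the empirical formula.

Cu2O

Cu: 7.04 g ÷ 63.55 g/mol = 0.1108 mol
O: 0.886 g ÷ 16.00 g/mol = 0.05538 mol
Divide by the smallest (0.05538 mol O): Cu 2.001, O 1.000
≈ 2:1 → Cu2O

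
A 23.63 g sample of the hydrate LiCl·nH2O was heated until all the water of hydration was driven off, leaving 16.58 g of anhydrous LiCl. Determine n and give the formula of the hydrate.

Mass of water lost = 23.63 − 16.58 = 7.05 g → 7.05 / 18.02 = 0.3912 mol H2O
Molar mass of LiCl = 42.39 g/mol → mol LiCl = 16.58 / 42.39 = 0.3911
n = 0.3912 / 0.3911 = 1.00 ≈ 1 → LiCl·H2O

LiCl·H2O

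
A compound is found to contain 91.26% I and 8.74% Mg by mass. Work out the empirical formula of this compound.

Assume 100 g: 91.26 g I, 8.74 g Mg.
n(I) = 91.26/126.90 = 0.7191, n(Mg) = 8.74/24.31 = 0.3595
Ratios (÷ 0.3595): I 2.000, Mg 1.000
≈ 2:1 → I2Mg

I2Mg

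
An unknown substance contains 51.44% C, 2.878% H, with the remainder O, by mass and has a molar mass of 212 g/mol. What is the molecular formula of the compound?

C9H6O6

Assume 100 g: 51.44 g C, 2.878 g H, 45.682 g O.
Moles — C: 51.44 / 12.01 = 4.283 mol; H: 2.878 / 1.008 = 2.855 mol; O: 45.682 / 16.00 = 2.855 mol
Divide by the smallest (2.855 mol O): C 1.500, H 1.000, O 1.000
Multiply by 2: C 3.00, H 2.00, O 2.00 → C3H2O2
Empirical-formula mass = 70.05 g/mol
n = 212 / 70.05 = 3.03 ≈ 3
Molecular formula = (C3H2O2)×3 = C9H6O6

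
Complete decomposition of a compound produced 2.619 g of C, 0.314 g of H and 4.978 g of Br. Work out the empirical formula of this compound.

n(C) = 2.619/12.01 = 0.2181, n(H) = 0.314/1.008 = 0.3115, n(Br) = 4.978/79.90 = 0.0623
Ratios (÷ 0.0623): C 3.500, H 5.000, Br 1.000
Multiply by 2: C 7.00, H 10.00, Br 2.00 → C7H10Br2

C7H10Br2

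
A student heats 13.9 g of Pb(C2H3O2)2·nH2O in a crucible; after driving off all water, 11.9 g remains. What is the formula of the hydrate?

Mass of water lost = 13.9 − 11.9 = 2 g → 2 / 18.02 = 0.111 mol H2O
Molar mass of Pb(C2H3O2)2 = 325.29 g/mol → mol Pb(C2H3O2)2 = 11.9 / 325.29 = 0.03658
n = 0.111 / 0.03658 = 3.03 ≈ 3 → Pb(C2H3O2)2·3H2O

Pb(C2H3O2)2·3H2O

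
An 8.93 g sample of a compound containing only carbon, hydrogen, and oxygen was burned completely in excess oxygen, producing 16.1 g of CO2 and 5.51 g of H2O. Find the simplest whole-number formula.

C3H5O2

mol C = 16.1 / 44.01 = 0.3658; mass C = 0.3658 × 12.01 = 4.394 g
mol H = 2 × (5.51 / 18.02) = 0.6115; mass H = 0.6115 × 1.008 = 0.6164 g
mass O = 8.93 − (5.010) = 3.920 g → mol O = 0.2450
Smallest is O at 0.245 mol; normalising gives C 1.493, H 2.496, O 1.000
Multiply by 2: C 2.99, H 4.99, O 2.00 → C3H5O2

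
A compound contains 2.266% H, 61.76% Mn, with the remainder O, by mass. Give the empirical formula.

Assume 100 g: 2.266 g H, 61.76 g Mn, 35.974 g O.
Moles — H: 2.266 / 1.008 = 2.248 mol; Mn: 61.76 / 54.94 = 1.124 mol; O: 35.974 / 16.00 = 2.248 mol
Ratios (÷ 1.124): H 2.000, Mn 1.000, O 2.000
≈ 2:1:2 → H2MnO2

H2MnO2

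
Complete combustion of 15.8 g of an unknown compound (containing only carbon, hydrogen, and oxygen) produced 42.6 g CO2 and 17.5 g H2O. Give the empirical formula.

C7H14O

mol C = 42.6 / 44.01 = 0.9680; mass C = 0.9680 × 12.01 = 11.63 g
mol H = 2 × (17.5 / 18.02) = 1.942; mass H = 1.942 × 1.008 = 1.958 g
mass O = 15.8 − (13.58) = 2.217 g → mol O = 0.1386
Ratios (÷ 0.1386): C 6.986, H 14.018, O 1.000
Ratio ≈ 7:14:1, so the empirical formula is C7H14O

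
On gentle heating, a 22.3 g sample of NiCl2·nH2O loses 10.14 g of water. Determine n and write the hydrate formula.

Mass of anhydrous NiCl2 = 22.3 − 10.14 = 12.16 g
mol H2O = 10.14 / 18.02 = 0.5627
Molar mass of NiCl2 = 129.59 g/mol → mol NiCl2 = 12.16 / 129.59 = 0.09383
n = 0.5627 / 0.09383 = 6.00 ≈ 6 → NiCl2·6H2O

NiCl2·6H2O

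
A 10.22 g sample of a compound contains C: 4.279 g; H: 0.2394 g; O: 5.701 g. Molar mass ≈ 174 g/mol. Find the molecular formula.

C: 4.279 g ÷ 12.01 g/mol = 0.3563 mol
H: 0.2394 g ÷ 1.008 g/mol = 0.2375 mol
O: 5.701 g ÷ 16.00 g/mol = 0.3563 mol
Smallest is H at 0.2375 mol; normalising gives C 1.500, H 1.000, O 1.500
Scaling by 2: C 3.00, H 2.00, O 3.00 → C3H2O3
Empirical-formula mass = 86.05 g/mol
n = 174 / 86.05 = 2.02 ≈ 2
Molecular formula = (C3H2O3)×2 = C6H4O6

C6H4O6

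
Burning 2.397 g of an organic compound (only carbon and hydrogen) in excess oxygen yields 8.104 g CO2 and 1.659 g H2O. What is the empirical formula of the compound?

CH

mol C = 8.104 / 44.01 = 0.1841; mass C = 0.1841 × 12.01 = 2.212 g
mol H = 2 × (1.659 / 18.02) = 0.1841; mass H = 0.1841 × 1.008 = 0.1856 g
Smallest is H at 0.1841 mol; normalising gives C 1.000, H 1.000
≈ 1:1 → CH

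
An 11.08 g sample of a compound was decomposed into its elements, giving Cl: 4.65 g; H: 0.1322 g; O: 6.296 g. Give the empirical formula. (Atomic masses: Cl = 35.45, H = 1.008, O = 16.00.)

Cl: 4.65 g ÷ 35.45 g/mol = 0.1312 mol
H: 0.1322 g ÷ 1.008 g/mol = 0.1312 mol
O: 6.296 g ÷ 16.00 g/mol = 0.3935 mol
Ratios (÷ 0.1312): Cl 1.000, H 1.000, O 3.000
→ ClHO3

ClHO3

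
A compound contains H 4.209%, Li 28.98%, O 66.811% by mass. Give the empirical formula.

HLiO

Assume 100 g: 4.209 g H, 28.98 g Li, 66.811 g O.
n(H) = 4.209/1.008 = 4.176, n(Li) = 28.98/6.94 = 4.176, n(O) = 66.811/16.00 = 4.176
Smallest is H at 4.176 mol; normalising gives H 1.000, Li 1.000, O 1.000
→ HLiO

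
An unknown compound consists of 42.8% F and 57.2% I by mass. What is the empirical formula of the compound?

Assume 100 g: 42.8 g F, 57.2 g I.
F: 42.8 g ÷ 19.00 g/mol = 2.253 mol
I: 57.2 g ÷ 126.90 g/mol = 0.4507 mol
Smallest is I at 0.4507 mol; normalising gives F 4.998, I 1.000
Ratio ≈ 5:1, so the empirical formula is F5I

F5I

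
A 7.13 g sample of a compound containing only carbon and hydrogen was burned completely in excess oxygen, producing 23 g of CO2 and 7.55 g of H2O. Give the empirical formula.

C5H8

mol C = 23 / 44.01 = 0.5226; mass C = 0.5226 × 12.01 = 6.277 g
mol H = 2 × (7.55 / 18.02) = 0.8380; mass H = 0.8380 × 1.008 = 0.8447 g
Divide by the smallest (0.5226 mol C): C 1.000, H 1.603
×5: C 5.00, H 8.02 → C5H8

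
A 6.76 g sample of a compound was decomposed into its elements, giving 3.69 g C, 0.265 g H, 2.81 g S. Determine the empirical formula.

C: 3.69 g ÷ 12.01 g/mol = 0.3072 mol
H: 0.265 g ÷ 1.008 g/mol = 0.2629 mol
S: 2.81 g ÷ 32.07 g/mol = 0.08762 mol
Smallest is S at 0.08762 mol; normalising gives C 3.507, H 3.000, S 1.000
Multiply by 2: C 7.01, H 6.00, S 2.00 → C7H6S2

C7H6S2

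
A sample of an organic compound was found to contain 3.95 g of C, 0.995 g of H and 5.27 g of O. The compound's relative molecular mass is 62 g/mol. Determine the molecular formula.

C: 3.95 g ÷ 12.01 g/mol = 0.3289 mol
H: 0.995 g ÷ 1.008 g/mol = 0.9871 mol
O: 5.27 g ÷ 16.00 g/mol = 0.3294 mol
Smallest is C at 0.3289 mol; normalising gives C 1.000, H 3.001, O 1.001
Ratio ≈ 1:3:1, so the empirical formula is CH3O
Empirical-formula mass = 31.03 g/mol
n = 62 / 31.03 = 2.00 ≈ 2
Molecular formula = (CH3O)×2 = C2H6O2

C2H6O2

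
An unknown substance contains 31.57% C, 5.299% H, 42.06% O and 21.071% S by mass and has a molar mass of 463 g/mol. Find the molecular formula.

C12H24O12S3

Assume 100 g: 31.57 g C, 5.299 g H, 42.06 g O, 21.071 g S.
n(C) = 31.57/12.01 = 2.629, n(H) = 5.299/1.008 = 5.257, n(O) = 42.06/16.00 = 2.629, n(S) = 21.071/32.07 = 0.657
Ratios (÷ 0.657): C 4.001, H 8.001, O 4.001, S 1.000
Ratio ≈ 4:8:4:1, so the empirical formula is C4H8O4S
Empirical-formula mass = 152.17 g/mol
n = 463 / 152.17 = 3.04 ≈ 3
Molecular formula = (C4H8O4S)×3 = C12H24O12S3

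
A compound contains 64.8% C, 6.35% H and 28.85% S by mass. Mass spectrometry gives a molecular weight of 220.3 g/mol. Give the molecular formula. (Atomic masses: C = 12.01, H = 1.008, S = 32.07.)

Assume 100 g: 64.8 g C, 6.35 g H, 28.85 g S.
n(C) = 64.8/12.01 = 5.396, n(H) = 6.35/1.008 = 6.3, n(S) = 28.85/32.07 = 0.8996
Smallest is S at 0.8996 mol; normalising gives C 5.998, H 7.003, S 1.000
→ C6H7S
Empirical-formula mass = 111.19 g/mol
n = 220.3 / 111.19 = 1.98 ≈ 2
Molecular formula = (C6H7S)×2 = C12H14S2

C12H14S2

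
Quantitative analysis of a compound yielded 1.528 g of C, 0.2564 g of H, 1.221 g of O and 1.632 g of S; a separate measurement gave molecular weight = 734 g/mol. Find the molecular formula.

C20H40O12S8

C: 1.528 g ÷ 12.01 g/mol = 0.1272 mol
H: 0.2564 g ÷ 1.008 g/mol = 0.2544 mol
O: 1.221 g ÷ 16.00 g/mol = 0.07631 mol
S: 1.632 g ÷ 32.07 g/mol = 0.05089 mol
Smallest is S at 0.05089 mol; normalising gives C 2.500, H 4.998, O 1.500, S 1.000
×2: C 5.00, H 10.00, O 3.00, S 2.00 → C5H10O3S2
Empirical-formula mass = 182.27 g/mol
n = 734 / 182.27 = 4.03 ≈ 4
Molecular formula = (C5H10O3S2)×4 = C20H40O12S8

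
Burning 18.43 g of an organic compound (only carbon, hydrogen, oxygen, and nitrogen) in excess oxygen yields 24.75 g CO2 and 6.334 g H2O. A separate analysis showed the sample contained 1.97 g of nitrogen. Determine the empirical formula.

C4H5NO4

mol C = 24.75 / 44.01 = 0.5624; mass C = 0.5624 × 12.01 = 6.754 g
mol H = 2 × (6.334 / 18.02) = 0.7030; mass H = 0.7030 × 1.008 = 0.7086 g
mol N = 1.97 / 14.01 = 0.1406
mass O = 18.43 − (9.433) = 8.997 g → mol O = 0.5623
Ratios (÷ 0.1406): C 3.999, H 4.999, N 1.000, O 3.999
Ratio ≈ 4:5:1:4, so the empirical formula is C4H5NO4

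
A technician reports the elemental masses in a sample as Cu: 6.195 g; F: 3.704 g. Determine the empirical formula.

CuF2

Moles — Cu: 6.195 / 63.55 = 0.09748 mol; F: 3.704 / 19.00 = 0.1949 mol
Smallest is Cu at 0.09748 mol; normalising gives Cu 1.000, F 2.000
Ratio ≈ 1:2, so the empirical formula is CuF2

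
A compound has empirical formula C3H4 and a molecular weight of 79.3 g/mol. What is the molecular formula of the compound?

C6H8

Empirical-formula mass = 40.06 g/mol
n = 79.3 / 40.06 = 1.98 ≈ 2
Molecular formula = (C3H4)2 = C6H8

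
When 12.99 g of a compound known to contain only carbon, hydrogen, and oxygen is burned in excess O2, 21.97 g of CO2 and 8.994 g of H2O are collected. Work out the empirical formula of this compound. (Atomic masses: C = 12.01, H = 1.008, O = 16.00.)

C4H8O3

mol C = 21.97 / 44.01 = 0.4992; mass C = 0.4992 × 12.01 = 5.995 g
mol H = 2 × (8.994 / 18.02) = 0.9982; mass H = 0.9982 × 1.008 = 1.006 g
mass O = 12.99 − (7.002) = 5.988 g → mol O = 0.3743
Divide by the smallest (0.3743 mol O): C 1.334, H 2.667, O 1.000
×3: C 4.00, H 8.00, O 3.00 → C4H8O3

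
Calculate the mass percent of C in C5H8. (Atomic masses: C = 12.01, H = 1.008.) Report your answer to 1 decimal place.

88.2%

Molar mass = 5(12.01) + 8(1.008) = 68.114 g/mol
Mass of C per mole = 5 × 12.01 = 60.050 g
% C = 60.050 / 68.114 × 100 = 88.2%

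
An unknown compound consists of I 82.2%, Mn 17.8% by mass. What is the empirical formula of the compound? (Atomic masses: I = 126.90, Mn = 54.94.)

I2Mn

Assume 100 g: 82.2 g I, 17.8 g Mn.
Moles — I: 82.2 / 126.90 = 0.6478 mol; Mn: 17.8 / 54.94 = 0.324 mol
Ratios (÷ 0.324): I 1.999, Mn 1.000
→ I2Mn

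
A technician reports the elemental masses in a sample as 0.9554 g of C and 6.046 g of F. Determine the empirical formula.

C: 0.9554 g ÷ 12.01 g/mol = 0.07955 mol
F: 6.046 g ÷ 19.00 g/mol = 0.3182 mol
Ratios (÷ 0.07955): C 1.000, F 4.000
→ CF4

CF4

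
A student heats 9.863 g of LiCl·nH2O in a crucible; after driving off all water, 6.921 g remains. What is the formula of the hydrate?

Mass of water lost = 9.863 − 6.921 = 2.942 g → 2.942 / 18.02 = 0.1633 mol H2O
Molar mass of LiCl = 42.39 g/mol → mol LiCl = 6.921 / 42.39 = 0.1633
n = 0.1633 / 0.1633 = 1.00 ≈ 1 → LiCl·H2O

LiCl·H2O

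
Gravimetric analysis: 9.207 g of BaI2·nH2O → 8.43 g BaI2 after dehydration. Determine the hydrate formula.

Mass of water lost = 9.207 − 8.43 = 0.777 g → 0.777 / 18.02 = 0.04312 mol H2O
Molar mass of BaI2 = 391.13 g/mol → mol BaI2 = 8.43 / 391.13 = 0.02155
n = 0.04312 / 0.02155 = 2.00 ≈ 2 → BaI2·2H2O

BaI2·2H2O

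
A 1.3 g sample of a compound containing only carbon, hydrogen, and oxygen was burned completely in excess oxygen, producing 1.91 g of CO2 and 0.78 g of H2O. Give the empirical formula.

mol C = 1.91 / 44.01 = 0.04340; mass C = 0.04340 × 12.01 = 0.5212 g
mol H = 2 × (0.78 / 18.02) = 0.08657; mass H = 0.08657 × 1.008 = 0.08726 g
mass O = 1.3 − (0.6085) = 0.6915 g → mol O = 0.04322
Smallest is O at 0.04322 mol; normalising gives C 1.004, H 2.003, O 1.000
≈ 1:2:1 → CH2O

CH2O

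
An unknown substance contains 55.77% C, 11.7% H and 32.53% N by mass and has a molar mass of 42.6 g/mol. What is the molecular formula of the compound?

C2H5N

Assume 100 g: 55.77 g C, 11.7 g H, 32.53 g N.
Moles — C: 55.77 / 12.01 = 4.644 mol; H: 11.7 / 1.008 = 11.61 mol; N: 32.53 / 14.01 = 2.322 mol
Ratios (÷ 2.322): C 2.000, H 4.999, N 1.000
Ratio ≈ 2:5:1, so the empirical formula is C2H5N
Empirical-formula mass = 43.07 g/mol
n = 42.6 / 43.07 = 0.99 ≈ 1
Molecular formula = empirical formula = C2H5N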